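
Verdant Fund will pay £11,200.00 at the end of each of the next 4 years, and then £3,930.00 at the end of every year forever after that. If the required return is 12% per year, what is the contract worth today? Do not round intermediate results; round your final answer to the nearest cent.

PV of 4-year annuity: £11,200.00 × [1 − (1+0.12)^−4] / 0.12 = 34018.31268
Perpetuity value at year 4: £3,930.00 / 0.12 = 32750.00000
PV of perpetuity: 32750.00000 / (1+0.12)^4 = 20813.21707
Total PV = 34018.31268 + 20813.21707 = 54831.52975

£54831.53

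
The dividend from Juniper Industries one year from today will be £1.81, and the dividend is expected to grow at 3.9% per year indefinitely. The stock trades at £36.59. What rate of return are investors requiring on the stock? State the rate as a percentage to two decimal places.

8.85%

P = D₁/(r − g) ⇒ r = D₁/P + g = £1.8100/£36.59 + 0.039 = 0.049467 + 0.039 = 0.088467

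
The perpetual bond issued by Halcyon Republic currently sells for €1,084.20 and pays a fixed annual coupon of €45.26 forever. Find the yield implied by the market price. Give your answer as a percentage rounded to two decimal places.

P = C/r ⇒ r = C/P = €45.26/€1,084.20 = 0.041745

4.17%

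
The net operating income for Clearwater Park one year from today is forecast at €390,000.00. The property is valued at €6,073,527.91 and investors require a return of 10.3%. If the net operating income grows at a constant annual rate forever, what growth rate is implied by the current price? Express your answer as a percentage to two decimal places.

P = D₁/(r−g) ⇒ g = r − D₁/P = 0.103 − €390,000.00/€6,073,527.91 = 0.038787

3.88%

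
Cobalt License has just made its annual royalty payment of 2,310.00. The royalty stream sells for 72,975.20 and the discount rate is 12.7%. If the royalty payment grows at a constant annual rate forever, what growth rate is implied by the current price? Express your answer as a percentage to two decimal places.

P = D₀(1+g)/(r−g) ⇒ P(r−g) = D₀(1+g) ⇒ g(P+D₀) = P·r − D₀
g = (P·r − D₀)/(P + D₀) = (72,975.20×0.127 − 2,310.00) / (72,975.20 + 2,310.00) = 0.092420

9.24%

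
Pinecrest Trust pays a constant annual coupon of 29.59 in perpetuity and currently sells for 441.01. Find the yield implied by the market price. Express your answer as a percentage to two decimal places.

6.71%

P = C/r ⇒ r = C/P = 29.59/441.01 = 0.067096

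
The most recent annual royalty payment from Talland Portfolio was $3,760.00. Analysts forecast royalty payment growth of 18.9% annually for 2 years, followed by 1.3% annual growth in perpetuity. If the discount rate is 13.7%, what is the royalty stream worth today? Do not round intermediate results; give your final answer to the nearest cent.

$41634.40

D_1 = 4470.64000
D_2 = 5315.59096
Terminal value at year 2: TV = D_2×(1+g_2)/(r−g_2) = 5384.69364/0.124 = 43424.94873
P_0 = D_1/(1+r)^1 + D_2/(1+r)^2 + TV/(1+r)^2
    = 3931.96130 + 4111.78715 + 33590.64824 = 41634.39669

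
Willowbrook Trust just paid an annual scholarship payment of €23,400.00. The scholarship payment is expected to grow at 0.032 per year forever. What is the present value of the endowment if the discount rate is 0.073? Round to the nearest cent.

D₁ = D₀ × (1 + g) = €23,400.00 × 1.032 = €24,148.8000
Growing perpetuity: P = D₁ / (r − g) = €24,148.8000 / (0.073 − 0.032) = €588,995.12

€588995.12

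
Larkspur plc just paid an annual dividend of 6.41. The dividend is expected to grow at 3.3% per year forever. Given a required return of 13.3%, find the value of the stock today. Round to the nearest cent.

66.22

D₁ = D₀ × (1 + g) = 6.41 × 1.033 = 6.6215
Growing perpetuity: P = D₁ / (r − g) = 6.6215 / (0.133 − 0.033) = 66.22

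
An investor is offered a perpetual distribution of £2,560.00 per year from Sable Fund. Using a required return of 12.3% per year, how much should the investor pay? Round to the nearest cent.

£20813.01

Level perpetuity: PV = C / r = £2,560.00 / 0.123 = £20,813.01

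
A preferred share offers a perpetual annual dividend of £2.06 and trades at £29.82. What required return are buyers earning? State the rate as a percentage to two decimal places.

P = C/r ⇒ r = C/P = £2.06/£29.82 = 0.069081

6.91%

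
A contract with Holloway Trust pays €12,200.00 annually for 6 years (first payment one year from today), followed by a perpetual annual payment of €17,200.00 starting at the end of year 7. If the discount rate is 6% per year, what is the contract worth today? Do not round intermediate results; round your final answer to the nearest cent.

PV of 6-year annuity: €12,200.00 × [1 − (1+0.06)^−6] / 0.06 = 59991.35678
Perpetuity value at year 6: €17,200.00 / 0.06 = 286666.66667
PV of perpetuity: 286666.66667 / (1+0.06)^6 = 202088.68826
Total PV = 59991.35678 + 202088.68826 = 262080.04504

€262080.05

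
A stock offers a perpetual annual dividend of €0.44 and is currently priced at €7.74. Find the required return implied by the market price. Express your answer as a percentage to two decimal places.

5.68%

P = C/r ⇒ r = C/P = €0.44/€7.74 = 0.056848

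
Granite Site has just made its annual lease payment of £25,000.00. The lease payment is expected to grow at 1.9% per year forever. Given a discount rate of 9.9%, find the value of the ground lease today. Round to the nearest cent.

£318437.50

D₁ = D₀ × (1 + g) = £25,000.00 × 1.019 = £25,475.0000
Growing perpetuity: P = D₁ / (r − g) = £25,475.0000 / (0.099 − 0.019) = £318,437.50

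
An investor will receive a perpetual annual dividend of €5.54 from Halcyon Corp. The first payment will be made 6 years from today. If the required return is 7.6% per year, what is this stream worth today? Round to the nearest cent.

€50.54

Value at end of year 5: C / r = €5.54 / 0.076 = €72.8947
Discount to today: PV = €72.8947 / (1 + 0.076)^5 = €72.8947 / 1.442319 = €50.54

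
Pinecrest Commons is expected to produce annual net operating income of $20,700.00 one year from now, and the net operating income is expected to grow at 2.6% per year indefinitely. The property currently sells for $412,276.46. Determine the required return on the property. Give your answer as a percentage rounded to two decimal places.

7.62%

P = D₁/(r − g) ⇒ r = D₁/P + g = $20,700.0000/$412,276.46 + 0.026 = 0.050209 + 0.026 = 0.076209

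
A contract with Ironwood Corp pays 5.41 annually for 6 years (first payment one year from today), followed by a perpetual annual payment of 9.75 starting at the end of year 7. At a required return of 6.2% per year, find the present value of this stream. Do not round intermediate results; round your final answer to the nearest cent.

136.05

PV of 6-year annuity: 5.41 × [1 − (1+0.062)^−6] / 0.062 = 26.43638
Perpetuity value at year 6: 9.75 / 0.062 = 157.25806
PV of perpetuity: 157.25806 / (1+0.062)^6 = 109.61395
Total PV = 26.43638 + 109.61395 = 136.05033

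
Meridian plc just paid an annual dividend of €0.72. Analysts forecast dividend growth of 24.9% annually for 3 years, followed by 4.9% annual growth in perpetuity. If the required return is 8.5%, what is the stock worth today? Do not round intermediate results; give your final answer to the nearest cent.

€34.89

D_1 = 0.89928
D_2 = 1.12320
D_3 = 1.40288
Terminal value at year 3: TV = D_3×(1+g_2)/(r−g_2) = 1.47162/0.036 = 40.87830
P_0 = D_1/(1+r)^1 + D_2/(1+r)^2 + D_3/(1+r)^3 + TV/(1+r)^3
    = 0.82883 + 0.95411 + 1.09832 + 32.00395 = 34.88521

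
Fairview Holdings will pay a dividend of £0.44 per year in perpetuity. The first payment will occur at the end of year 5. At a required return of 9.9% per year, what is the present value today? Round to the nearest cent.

Value at end of year 4: C / r = £0.44 / 0.099 = £4.4444
Discount to today: PV = £4.4444 / (1 + 0.099)^4 = £4.4444 / 1.458783 = £3.05

£3.05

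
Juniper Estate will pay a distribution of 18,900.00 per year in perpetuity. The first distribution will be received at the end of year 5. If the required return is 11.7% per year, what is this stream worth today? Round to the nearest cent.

103767.95

Value at end of year 4: C / r = 18,900.00 / 0.117 = 161,538.4615
Discount to today: PV = 161,538.4615 / (1 + 0.117)^4 = 161,538.4615 / 1.556728 = 103,767.95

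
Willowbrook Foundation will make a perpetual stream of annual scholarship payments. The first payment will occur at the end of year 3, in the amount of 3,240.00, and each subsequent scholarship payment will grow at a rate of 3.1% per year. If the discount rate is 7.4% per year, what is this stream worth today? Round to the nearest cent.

Value at end of year 2: C₁ / (r − g) = 3,240.00 / (0.074 − 0.031) = 75,348.8372
Discount to today: PV = 75,348.8372 / (1 + 0.074)^2 = 75,348.8372 / 1.153476 = 65,323.28

65323.28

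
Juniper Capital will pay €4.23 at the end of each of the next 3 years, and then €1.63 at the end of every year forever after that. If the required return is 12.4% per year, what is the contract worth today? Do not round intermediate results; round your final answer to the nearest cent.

€19.35

PV of 3-year annuity: €4.23 × [1 − (1+0.124)^−3] / 0.124 = 10.09032
Perpetuity value at year 3: €1.63 / 0.124 = 13.14516
PV of perpetuity: 13.14516 / (1+0.124)^3 = 9.25693
Total PV = 10.09032 + 9.25693 = 19.34725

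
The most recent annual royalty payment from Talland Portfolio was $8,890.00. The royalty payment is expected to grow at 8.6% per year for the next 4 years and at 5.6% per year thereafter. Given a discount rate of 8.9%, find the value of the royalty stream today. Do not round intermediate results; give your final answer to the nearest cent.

D_1 = 9654.54000
D_2 = 10484.83044
D_3 = 11386.52586
D_4 = 12365.76708
Terminal value at year 4: TV = D_4×(1+g_2)/(r−g_2) = 13058.25004/0.033 = 395704.54661
P_0 = D_1/(1+r)^1 + D_2/(1+r)^2 + D_3/(1+r)^3 + D_4/(1+r)^4 + TV/(1+r)^4
    = 8865.50964 + 8841.08675 + 8816.73114 + 8792.44262 + 281358.16396 = 316673.93412

$316673.93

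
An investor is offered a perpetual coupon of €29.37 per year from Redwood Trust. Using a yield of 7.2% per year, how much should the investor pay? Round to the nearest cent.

€407.92

Level perpetuity: PV = C / r = €29.37 / 0.072 = €407.92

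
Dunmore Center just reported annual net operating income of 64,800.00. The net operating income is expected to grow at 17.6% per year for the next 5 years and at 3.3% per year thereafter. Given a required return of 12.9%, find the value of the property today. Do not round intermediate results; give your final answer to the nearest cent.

D_1 = 76204.80000
D_2 = 89616.84480
D_3 = 105389.40948
D_4 = 123937.94555
D_5 = 145751.02397
Terminal value at year 5: TV = D_5×(1+g_2)/(r−g_2) = 150560.80776/0.096 = 1568341.74753
P_0 = D_1/(1+r)^1 + D_2/(1+r)^2 + D_3/(1+r)^3 + D_4/(1+r)^4 + D_5/(1+r)^5 + TV/(1+r)^5
    = 67497.60850 + 70307.51780 + 73234.40296 + 76283.13364 + 79458.78225 + 855009.60480 = 1221791.04994

1221791.05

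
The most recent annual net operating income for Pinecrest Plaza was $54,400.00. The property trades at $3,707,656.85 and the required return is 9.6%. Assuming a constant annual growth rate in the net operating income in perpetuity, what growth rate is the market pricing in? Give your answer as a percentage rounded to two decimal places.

P = D₀(1+g)/(r−g) ⇒ P(r−g) = D₀(1+g) ⇒ g(P+D₀) = P·r − D₀
g = (P·r − D₀)/(P + D₀) = ($3,707,656.85×0.096 − $54,400.00) / ($3,707,656.85 + $54,400.00) = 0.080152

8.02%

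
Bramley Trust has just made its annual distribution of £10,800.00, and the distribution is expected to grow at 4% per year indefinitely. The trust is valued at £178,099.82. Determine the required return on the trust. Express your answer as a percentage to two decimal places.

D₁ = £10,800.00 × 1.04 = £11,232.0000
P = D₁/(r − g) ⇒ r = D₁/P + g = £11,232.0000/£178,099.82 + 0.04 = 0.063066 + 0.04 = 0.103066

10.31%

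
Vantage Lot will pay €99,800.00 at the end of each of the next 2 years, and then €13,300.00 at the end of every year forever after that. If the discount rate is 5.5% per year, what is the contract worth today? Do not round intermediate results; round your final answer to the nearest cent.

€401524.84

PV of 2-year annuity: €99,800.00 × [1 − (1+0.055)^−2] / 0.055 = 184262.70749
Perpetuity value at year 2: €13,300.00 / 0.055 = 241818.18182
PV of perpetuity: 241818.18182 / (1+0.055)^2 = 217262.12962
Total PV = 184262.70749 + 217262.12962 = 401524.83710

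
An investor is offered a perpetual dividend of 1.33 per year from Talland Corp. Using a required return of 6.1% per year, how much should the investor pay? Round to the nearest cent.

21.80

Level perpetuity: PV = C / r = 1.33 / 0.061 = 21.80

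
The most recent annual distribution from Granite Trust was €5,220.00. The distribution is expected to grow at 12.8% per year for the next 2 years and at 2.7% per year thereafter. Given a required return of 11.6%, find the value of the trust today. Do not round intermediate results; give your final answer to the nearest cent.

D_1 = 5888.16000
D_2 = 6641.84448
Terminal value at year 2: TV = D_2×(1+g_2)/(r−g_2) = 6821.17428/0.089 = 76642.40765
P_0 = D_1/(1+r)^1 + D_2/(1+r)^2 + TV/(1+r)^2
    = 5276.12903 + 5332.86160 + 61537.62771 = 72146.61834

€72146.62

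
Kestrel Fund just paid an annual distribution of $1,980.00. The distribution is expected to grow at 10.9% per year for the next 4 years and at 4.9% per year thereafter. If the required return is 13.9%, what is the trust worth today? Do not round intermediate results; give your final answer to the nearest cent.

$28153.03

D_1 = 2195.82000
D_2 = 2435.16438
D_3 = 2700.59730
D_4 = 2994.96240
Terminal value at year 4: TV = D_4×(1+g_2)/(r−g_2) = 3141.71556/0.09 = 34907.95067
P_0 = D_1/(1+r)^1 + D_2/(1+r)^2 + D_3/(1+r)^3 + D_4/(1+r)^4 + TV/(1+r)^4
    = 1927.84899 + 1877.07158 + 1827.63159 + 1779.49380 + 20740.98882 = 28153.03478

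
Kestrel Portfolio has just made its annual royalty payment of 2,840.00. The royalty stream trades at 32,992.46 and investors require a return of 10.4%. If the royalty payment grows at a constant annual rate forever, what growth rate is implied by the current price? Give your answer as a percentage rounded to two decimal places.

1.65%

P = D₀(1+g)/(r−g) ⇒ P(r−g) = D₀(1+g) ⇒ g(P+D₀) = P·r − D₀
g = (P·r − D₀)/(P + D₀) = (32,992.46×0.104 − 2,840.00) / (32,992.46 + 2,840.00) = 0.016499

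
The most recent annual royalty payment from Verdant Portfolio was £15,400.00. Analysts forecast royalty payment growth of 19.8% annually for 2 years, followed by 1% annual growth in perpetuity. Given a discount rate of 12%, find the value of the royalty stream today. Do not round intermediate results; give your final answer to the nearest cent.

D_1 = 18449.20000
D_2 = 22102.14160
Terminal value at year 2: TV = D_2×(1+g_2)/(r−g_2) = 22323.16302/0.11 = 202937.84560
P_0 = D_1/(1+r)^1 + D_2/(1+r)^2 + TV/(1+r)^2
    = 16472.50000 + 17619.69196 + 161780.80804 = 195873.00000

£195873.00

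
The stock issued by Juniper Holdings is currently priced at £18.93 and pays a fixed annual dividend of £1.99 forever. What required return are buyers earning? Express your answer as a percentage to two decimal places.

P = C/r ⇒ r = C/P = £1.99/£18.93 = 0.105124

10.51%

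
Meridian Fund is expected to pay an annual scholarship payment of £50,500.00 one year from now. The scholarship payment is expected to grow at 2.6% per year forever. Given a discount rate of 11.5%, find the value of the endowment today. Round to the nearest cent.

Growing perpetuity: P = D₁ / (r − g) = £50,500.0000 / (0.115 − 0.026) = £567,415.73

£567415.73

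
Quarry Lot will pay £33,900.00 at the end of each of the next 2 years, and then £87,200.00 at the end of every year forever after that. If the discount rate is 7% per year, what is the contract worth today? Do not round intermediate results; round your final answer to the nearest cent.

PV of 2-year annuity: £33,900.00 × [1 − (1+0.07)^−2] / 0.07 = 61291.81588
Perpetuity value at year 2: £87,200.00 / 0.07 = 1245714.28571
PV of perpetuity: 1245714.28571 / (1+0.07)^2 = 1088055.10151
Total PV = 61291.81588 + 1088055.10151 = 1149346.91739

£1149346.92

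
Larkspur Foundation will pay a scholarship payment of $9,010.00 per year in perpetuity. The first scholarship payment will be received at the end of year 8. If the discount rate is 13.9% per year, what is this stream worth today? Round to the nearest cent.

Value at end of year 7: C / r = $9,010.00 / 0.139 = $64,820.1439
Discount to today: PV = $64,820.1439 / (1 + 0.139)^7 = $64,820.1439 / 2.486944 = $26,064.17

$26064.17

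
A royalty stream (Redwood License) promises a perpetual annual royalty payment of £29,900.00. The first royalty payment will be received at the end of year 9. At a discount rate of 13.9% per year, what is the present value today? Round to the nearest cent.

£75939.30

Value at end of year 8: C / r = £29,900.00 / 0.139 = £215,107.9137
Discount to today: PV = £215,107.9137 / (1 + 0.139)^8 = £215,107.9137 / 2.832630 = £75,939.30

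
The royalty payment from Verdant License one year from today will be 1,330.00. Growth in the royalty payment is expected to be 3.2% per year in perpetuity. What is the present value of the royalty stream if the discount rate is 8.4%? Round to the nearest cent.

25576.92

Growing perpetuity: P = D₁ / (r − g) = 1,330.0000 / (0.084 − 0.032) = 25,576.92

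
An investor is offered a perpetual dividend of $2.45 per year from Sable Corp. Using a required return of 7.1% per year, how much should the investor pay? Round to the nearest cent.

Level perpetuity: PV = C / r = $2.45 / 0.071 = $34.51

$34.51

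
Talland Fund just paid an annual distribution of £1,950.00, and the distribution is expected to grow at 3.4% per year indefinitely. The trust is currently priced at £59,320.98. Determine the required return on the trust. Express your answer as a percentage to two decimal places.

D₁ = £1,950.00 × 1.034 = £2,016.3000
P = D₁/(r − g) ⇒ r = D₁/P + g = £2,016.3000/£59,320.98 + 0.034 = 0.033990 + 0.034 = 0.067990

6.80%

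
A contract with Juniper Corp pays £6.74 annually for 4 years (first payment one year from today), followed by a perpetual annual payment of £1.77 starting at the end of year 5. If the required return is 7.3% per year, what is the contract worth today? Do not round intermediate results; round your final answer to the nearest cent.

PV of 4-year annuity: £6.74 × [1 − (1+0.073)^−4] / 0.073 = 22.67604
Perpetuity value at year 4: £1.77 / 0.073 = 24.24658
PV of perpetuity: 24.24658 / (1+0.073)^4 = 18.29159
Total PV = 22.67604 + 18.29159 = 40.96763

£40.97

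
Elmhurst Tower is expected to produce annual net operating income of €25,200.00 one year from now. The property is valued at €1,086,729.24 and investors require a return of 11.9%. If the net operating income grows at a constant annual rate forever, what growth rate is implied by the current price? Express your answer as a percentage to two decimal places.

P = D₁/(r−g) ⇒ g = r − D₁/P = 0.119 − €25,200.00/€1,086,729.24 = 0.095811

9.58%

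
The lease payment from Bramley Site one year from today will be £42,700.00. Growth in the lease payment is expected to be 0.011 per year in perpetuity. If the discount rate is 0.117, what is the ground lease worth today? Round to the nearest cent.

Growing perpetuity: P = D₁ / (r − g) = £42,700.0000 / (0.117 − 0.011) = £402,830.19

£402830.19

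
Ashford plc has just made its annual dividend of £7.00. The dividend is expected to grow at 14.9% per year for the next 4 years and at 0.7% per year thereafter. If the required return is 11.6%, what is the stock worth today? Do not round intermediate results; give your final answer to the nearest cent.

D_1 = 8.04300
D_2 = 9.24141
D_3 = 10.61838
D_4 = 12.20051
Terminal value at year 4: TV = D_4×(1+g_2)/(r−g_2) = 12.28592/0.109 = 112.71485
P_0 = D_1/(1+r)^1 + D_2/(1+r)^2 + D_3/(1+r)^3 + D_4/(1+r)^4 + TV/(1+r)^4
    = 7.20699 + 7.42010 + 7.63951 + 7.86541 + 72.66484 = 102.79685

£102.80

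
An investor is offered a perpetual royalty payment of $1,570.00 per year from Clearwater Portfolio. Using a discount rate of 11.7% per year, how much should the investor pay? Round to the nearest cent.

Level perpetuity: PV = C / r = $1,570.00 / 0.117 = $13,418.80

$13418.80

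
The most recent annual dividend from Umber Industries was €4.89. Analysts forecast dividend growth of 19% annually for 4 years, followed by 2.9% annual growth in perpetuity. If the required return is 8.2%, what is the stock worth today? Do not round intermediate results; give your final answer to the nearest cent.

€163.86

D_1 = 5.81910
D_2 = 6.92473
D_3 = 8.24043
D_4 = 9.80611
Terminal value at year 4: TV = D_4×(1+g_2)/(r−g_2) = 10.09049/0.053 = 190.38653
P_0 = D_1/(1+r)^1 + D_2/(1+r)^2 + D_3/(1+r)^3 + D_4/(1+r)^4 + TV/(1+r)^4
    = 5.37810 + 5.91491 + 6.50531 + 7.15464 + 138.90797 = 163.86093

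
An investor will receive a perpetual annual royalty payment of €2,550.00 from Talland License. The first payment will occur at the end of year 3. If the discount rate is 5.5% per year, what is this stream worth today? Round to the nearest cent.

Value at end of year 2: C / r = €2,550.00 / 0.055 = €46,363.6364
Discount to today: PV = €46,363.6364 / (1 + 0.055)^2 = €46,363.6364 / 1.113025 = €41,655.52

€41655.52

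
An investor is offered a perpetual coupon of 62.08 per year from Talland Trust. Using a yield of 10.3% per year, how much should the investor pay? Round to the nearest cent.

602.72

Level perpetuity: PV = C / r = 62.08 / 0.103 = 602.72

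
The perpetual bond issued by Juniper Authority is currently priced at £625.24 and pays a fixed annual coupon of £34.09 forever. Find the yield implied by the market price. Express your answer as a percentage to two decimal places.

P = C/r ⇒ r = C/P = £34.09/£625.24 = 0.054523

5.45%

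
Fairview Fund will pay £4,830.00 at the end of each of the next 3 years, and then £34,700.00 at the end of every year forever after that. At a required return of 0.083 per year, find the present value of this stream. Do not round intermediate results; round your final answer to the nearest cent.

£341509.20

PV of 3-year annuity: £4,830.00 × [1 − (1+0.083)^−3] / 0.083 = 12380.30521
Perpetuity value at year 3: £34,700.00 / 0.083 = 418072.28916
PV of perpetuity: 418072.28916 / (1+0.083)^3 = 329128.89563
Total PV = 12380.30521 + 329128.89563 = 341509.20084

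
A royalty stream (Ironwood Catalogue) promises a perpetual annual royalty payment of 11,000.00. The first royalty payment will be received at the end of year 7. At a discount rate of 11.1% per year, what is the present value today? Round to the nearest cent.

Value at end of year 6: C / r = 11,000.00 / 0.111 = 99,099.0991
Discount to today: PV = 99,099.0991 / (1 + 0.111)^6 = 99,099.0991 / 1.880548 = 52,696.93

52696.93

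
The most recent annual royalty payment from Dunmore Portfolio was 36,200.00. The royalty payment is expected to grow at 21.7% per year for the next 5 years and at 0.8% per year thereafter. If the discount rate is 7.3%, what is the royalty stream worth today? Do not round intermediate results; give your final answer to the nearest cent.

1321979.54

D_1 = 44055.40000
D_2 = 53615.42180
D_3 = 65249.96833
D_4 = 79409.21146
D_5 = 96641.01034
Terminal value at year 5: TV = D_5×(1+g_2)/(r−g_2) = 97414.13843/0.065 = 1498679.05273
P_0 = D_1/(1+r)^1 + D_2/(1+r)^2 + D_3/(1+r)^3 + D_4/(1+r)^4 + D_5/(1+r)^5 + TV/(1+r)^5
    = 41058.15471 + 46568.28917 + 52817.90114 + 59906.23083 + 67945.83683 + 1053683.13118 = 1321979.54386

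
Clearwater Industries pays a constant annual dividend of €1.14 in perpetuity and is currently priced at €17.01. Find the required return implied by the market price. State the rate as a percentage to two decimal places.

6.70%

P = C/r ⇒ r = C/P = €1.14/€17.01 = 0.067019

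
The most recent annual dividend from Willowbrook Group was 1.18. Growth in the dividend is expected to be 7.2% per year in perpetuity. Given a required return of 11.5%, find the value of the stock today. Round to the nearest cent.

D₁ = D₀ × (1 + g) = 1.18 × 1.072 = 1.2650
Growing perpetuity: P = D₁ / (r − g) = 1.2650 / (0.115 − 0.072) = 29.42

29.42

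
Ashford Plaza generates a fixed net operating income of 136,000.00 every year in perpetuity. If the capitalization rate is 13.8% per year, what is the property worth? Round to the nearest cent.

Level perpetuity: PV = C / r = 136,000.00 / 0.138 = 985,507.25

985507.25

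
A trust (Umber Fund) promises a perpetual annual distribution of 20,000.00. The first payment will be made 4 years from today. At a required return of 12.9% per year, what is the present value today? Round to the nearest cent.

107735.41

Value at end of year 3: C / r = 20,000.00 / 0.129 = 155,038.7597
Discount to today: PV = 155,038.7597 / (1 + 0.129)^3 = 155,038.7597 / 1.439070 = 107,735.41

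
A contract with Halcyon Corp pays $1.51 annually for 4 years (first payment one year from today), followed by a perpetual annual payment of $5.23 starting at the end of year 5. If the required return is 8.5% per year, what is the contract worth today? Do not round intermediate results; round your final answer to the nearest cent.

$49.34

PV of 4-year annuity: $1.51 × [1 − (1+0.085)^−4] / 0.085 = 4.94615
Perpetuity value at year 4: $5.23 / 0.085 = 61.52941
PV of perpetuity: 61.52941 / (1+0.085)^4 = 44.39804
Total PV = 4.94615 + 44.39804 = 49.34419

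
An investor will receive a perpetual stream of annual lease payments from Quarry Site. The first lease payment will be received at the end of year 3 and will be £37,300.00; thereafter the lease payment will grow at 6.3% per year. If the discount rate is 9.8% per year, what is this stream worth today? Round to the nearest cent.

Value at end of year 2: C₁ / (r − g) = £37,300.00 / (0.098 − 0.063) = £1,065,714.2857
Discount to today: PV = £1,065,714.2857 / (1 + 0.098)^2 = £1,065,714.2857 / 1.205604 = £883,967.11

£883967.11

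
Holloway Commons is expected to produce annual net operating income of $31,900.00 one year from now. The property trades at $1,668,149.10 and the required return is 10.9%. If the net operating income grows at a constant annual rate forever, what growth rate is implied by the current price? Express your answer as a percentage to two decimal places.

P = D₁/(r−g) ⇒ g = r − D₁/P = 0.109 − $31,900.00/$1,668,149.10 = 0.089877

8.99%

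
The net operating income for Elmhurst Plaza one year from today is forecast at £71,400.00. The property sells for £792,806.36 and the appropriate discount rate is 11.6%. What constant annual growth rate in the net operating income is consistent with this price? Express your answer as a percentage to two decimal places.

P = D₁/(r−g) ⇒ g = r − D₁/P = 0.116 − £71,400.00/£792,806.36 = 0.025940

2.59%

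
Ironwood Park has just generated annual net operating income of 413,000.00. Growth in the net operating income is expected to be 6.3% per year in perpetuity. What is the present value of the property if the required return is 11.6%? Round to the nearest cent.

D₁ = D₀ × (1 + g) = 413,000.00 × 1.063 = 439,019.0000
Growing perpetuity: P = D₁ / (r − g) = 439,019.0000 / (0.116 − 0.063) = 8,283,377.36

8283377.36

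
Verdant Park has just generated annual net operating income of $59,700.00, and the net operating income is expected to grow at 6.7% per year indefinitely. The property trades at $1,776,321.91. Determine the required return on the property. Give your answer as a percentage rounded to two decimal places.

D₁ = $59,700.00 × 1.067 = $63,699.9000
P = D₁/(r − g) ⇒ r = D₁/P + g = $63,699.9000/$1,776,321.91 + 0.067 = 0.035861 + 0.067 = 0.102861

10.29%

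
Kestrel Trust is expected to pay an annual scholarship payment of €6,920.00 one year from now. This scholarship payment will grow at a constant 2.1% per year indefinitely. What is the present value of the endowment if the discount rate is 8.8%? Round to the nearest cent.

Growing perpetuity: P = D₁ / (r − g) = €6,920.0000 / (0.088 − 0.021) = €103,283.58

€103283.58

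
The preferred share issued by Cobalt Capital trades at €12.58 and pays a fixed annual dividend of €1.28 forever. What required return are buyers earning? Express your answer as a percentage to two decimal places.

10.17%

P = C/r ⇒ r = C/P = €1.28/€12.58 = 0.101749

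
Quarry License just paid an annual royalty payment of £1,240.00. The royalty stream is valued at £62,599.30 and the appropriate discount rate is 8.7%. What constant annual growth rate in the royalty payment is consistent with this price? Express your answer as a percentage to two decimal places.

6.59%

P = D₀(1+g)/(r−g) ⇒ P(r−g) = D₀(1+g) ⇒ g(P+D₀) = P·r − D₀
g = (P·r − D₀)/(P + D₀) = (£62,599.30×0.087 − £1,240.00) / (£62,599.30 + £1,240.00) = 0.065886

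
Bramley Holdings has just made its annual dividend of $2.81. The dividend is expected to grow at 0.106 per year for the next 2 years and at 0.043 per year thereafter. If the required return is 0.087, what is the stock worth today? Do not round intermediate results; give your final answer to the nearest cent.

D_1 = 3.10786
D_2 = 3.43729
Terminal value at year 2: TV = D_2×(1+g_2)/(r−g_2) = 3.58510/0.044 = 81.47947
P_0 = D_1/(1+r)^1 + D_2/(1+r)^2 + TV/(1+r)^2
    = 2.85912 + 2.90909 + 68.95871 = 74.72692

$74.73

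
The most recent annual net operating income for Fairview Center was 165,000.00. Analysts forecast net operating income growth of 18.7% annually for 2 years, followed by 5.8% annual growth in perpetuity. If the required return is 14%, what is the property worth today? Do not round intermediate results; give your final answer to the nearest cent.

2658750.48

D_1 = 195855.00000
D_2 = 232479.88500
Terminal value at year 2: TV = D_2×(1+g_2)/(r−g_2) = 245963.71833/0.082 = 2999557.54061
P_0 = D_1/(1+r)^1 + D_2/(1+r)^2 + TV/(1+r)^2
    = 171802.63158 + 178885.72253 + 2308062.12728 = 2658750.48139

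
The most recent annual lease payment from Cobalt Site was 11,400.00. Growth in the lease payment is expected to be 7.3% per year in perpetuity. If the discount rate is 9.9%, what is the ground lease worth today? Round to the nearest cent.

D₁ = D₀ × (1 + g) = 11,400.00 × 1.073 = 12,232.2000
Growing perpetuity: P = D₁ / (r − g) = 12,232.2000 / (0.099 − 0.073) = 470,469.23

470469.23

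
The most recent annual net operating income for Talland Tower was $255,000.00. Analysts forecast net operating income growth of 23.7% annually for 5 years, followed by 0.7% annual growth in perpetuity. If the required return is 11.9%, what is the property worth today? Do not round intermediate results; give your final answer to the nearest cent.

D_1 = 315435.00000
D_2 = 390193.09500
D_3 = 482668.85852
D_4 = 597061.37798
D_5 = 738564.92457
Terminal value at year 5: TV = D_5×(1+g_2)/(r−g_2) = 743734.87904/0.112 = 6640489.99140
P_0 = D_1/(1+r)^1 + D_2/(1+r)^2 + D_3/(1+r)^3 + D_4/(1+r)^4 + D_5/(1+r)^5 + TV/(1+r)^5
    = 281890.08043 + 311615.75468 + 344476.03981 + 380801.48458 + 420957.49457 + 3784858.90204 = 5524599.75610

$5524599.76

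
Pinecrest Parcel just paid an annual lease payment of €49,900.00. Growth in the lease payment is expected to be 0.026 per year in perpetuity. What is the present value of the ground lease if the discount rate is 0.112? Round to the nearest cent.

D₁ = D₀ × (1 + g) = €49,900.00 × 1.026 = €51,197.4000
Growing perpetuity: P = D₁ / (r − g) = €51,197.4000 / (0.112 − 0.026) = €595,318.60

€595318.60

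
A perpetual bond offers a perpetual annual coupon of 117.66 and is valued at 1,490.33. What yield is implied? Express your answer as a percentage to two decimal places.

P = C/r ⇒ r = C/P = 117.66/1,490.33 = 0.078949

7.89%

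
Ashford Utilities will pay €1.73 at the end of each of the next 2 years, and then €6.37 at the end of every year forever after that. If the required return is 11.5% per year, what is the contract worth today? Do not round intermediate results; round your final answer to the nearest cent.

€47.50

PV of 2-year annuity: €1.73 × [1 − (1+0.115)^−2] / 0.115 = 2.94311
Perpetuity value at year 2: €6.37 / 0.115 = 55.39130
PV of perpetuity: 55.39130 / (1+0.115)^2 = 44.55453
Total PV = 2.94311 + 44.55453 = 47.49764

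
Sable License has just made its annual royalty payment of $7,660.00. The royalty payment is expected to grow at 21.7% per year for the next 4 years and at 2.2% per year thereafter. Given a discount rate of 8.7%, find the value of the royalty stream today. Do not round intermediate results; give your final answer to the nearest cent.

$230202.60

D_1 = 9322.22000
D_2 = 11345.14174
D_3 = 13807.03750
D_4 = 16803.16463
Terminal value at year 4: TV = D_4×(1+g_2)/(r−g_2) = 17172.83426/0.065 = 264197.45010
P_0 = D_1/(1+r)^1 + D_2/(1+r)^2 + D_3/(1+r)^3 + D_4/(1+r)^4 + TV/(1+r)^4
    = 8576.09936 + 9601.75981 + 10750.08435 + 12035.74302 + 189238.91326 = 230202.59980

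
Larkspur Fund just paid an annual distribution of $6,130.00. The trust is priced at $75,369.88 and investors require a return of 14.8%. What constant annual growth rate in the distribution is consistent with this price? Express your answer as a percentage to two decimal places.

P = D₀(1+g)/(r−g) ⇒ P(r−g) = D₀(1+g) ⇒ g(P+D₀) = P·r − D₀
g = (P·r − D₀)/(P + D₀) = ($75,369.88×0.148 − $6,130.00) / ($75,369.88 + $6,130.00) = 0.061653

6.17%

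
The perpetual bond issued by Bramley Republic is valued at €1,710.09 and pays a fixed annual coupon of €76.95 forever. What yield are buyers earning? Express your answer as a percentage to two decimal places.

P = C/r ⇒ r = C/P = €76.95/€1,710.09 = 0.044998

4.50%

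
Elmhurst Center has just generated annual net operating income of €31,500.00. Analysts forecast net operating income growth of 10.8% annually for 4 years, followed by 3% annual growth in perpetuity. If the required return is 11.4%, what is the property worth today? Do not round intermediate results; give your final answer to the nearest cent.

D_1 = 34902.00000
D_2 = 38671.41600
D_3 = 42847.92893
D_4 = 47475.50525
Terminal value at year 4: TV = D_4×(1+g_2)/(r−g_2) = 48899.77041/0.084 = 582140.12393
P_0 = D_1/(1+r)^1 + D_2/(1+r)^2 + D_3/(1+r)^3 + D_4/(1+r)^4 + TV/(1+r)^4
    = 31330.34111 + 31161.59601 + 30993.75976 + 30826.82749 + 377995.62274 = 502308.14711

€502308.15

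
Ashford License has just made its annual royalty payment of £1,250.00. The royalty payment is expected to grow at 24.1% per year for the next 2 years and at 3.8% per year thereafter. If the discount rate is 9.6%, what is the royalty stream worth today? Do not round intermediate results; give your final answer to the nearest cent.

£31699.50

D_1 = 1551.25000
D_2 = 1925.10125
Terminal value at year 2: TV = D_2×(1+g_2)/(r−g_2) = 1998.25510/0.058 = 34452.67409
P_0 = D_1/(1+r)^1 + D_2/(1+r)^2 + TV/(1+r)^2
    = 1415.37409 + 1602.62705 + 28681.49783 = 31699.49896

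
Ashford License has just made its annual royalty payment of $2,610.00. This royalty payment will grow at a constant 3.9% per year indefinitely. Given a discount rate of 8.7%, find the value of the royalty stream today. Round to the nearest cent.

D₁ = D₀ × (1 + g) = $2,610.00 × 1.039 = $2,711.7900
Growing perpetuity: P = D₁ / (r − g) = $2,711.7900 / (0.087 − 0.039) = $56,495.63

$56495.63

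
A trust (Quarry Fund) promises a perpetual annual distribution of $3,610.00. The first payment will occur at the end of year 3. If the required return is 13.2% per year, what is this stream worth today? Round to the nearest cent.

Value at end of year 2: C / r = $3,610.00 / 0.132 = $27,348.4848
Discount to today: PV = $27,348.4848 / (1 + 0.132)^2 = $27,348.4848 / 1.281424 = $21,342.26

$21342.26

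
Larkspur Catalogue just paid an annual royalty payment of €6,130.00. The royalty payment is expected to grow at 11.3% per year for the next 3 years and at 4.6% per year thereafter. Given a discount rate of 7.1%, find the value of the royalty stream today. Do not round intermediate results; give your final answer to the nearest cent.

D_1 = 6822.69000
D_2 = 7593.65397
D_3 = 8451.73687
Terminal value at year 3: TV = D_3×(1+g_2)/(r−g_2) = 8840.51676/0.025 = 353620.67058
P_0 = D_1/(1+r)^1 + D_2/(1+r)^2 + D_3/(1+r)^3 + TV/(1+r)^3
    = 6370.39216 + 6620.21146 + 6879.82759 + 287851.98648 = 307722.41769

€307722.42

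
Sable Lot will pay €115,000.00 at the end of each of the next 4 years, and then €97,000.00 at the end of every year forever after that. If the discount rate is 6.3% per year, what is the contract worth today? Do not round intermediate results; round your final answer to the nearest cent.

€1601628.35

PV of 4-year annuity: €115,000.00 × [1 − (1+0.063)^−4] / 0.063 = 395764.91684
Perpetuity value at year 4: €97,000.00 / 0.063 = 1539682.53968
PV of perpetuity: 1539682.53968 / (1+0.063)^4 = 1205863.43591
Total PV = 395764.91684 + 1205863.43591 = 1601628.35275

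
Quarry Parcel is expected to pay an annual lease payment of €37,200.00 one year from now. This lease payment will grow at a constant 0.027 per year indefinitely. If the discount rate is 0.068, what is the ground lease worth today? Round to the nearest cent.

€907317.07

Growing perpetuity: P = D₁ / (r − g) = €37,200.0000 / (0.068 − 0.027) = €907,317.07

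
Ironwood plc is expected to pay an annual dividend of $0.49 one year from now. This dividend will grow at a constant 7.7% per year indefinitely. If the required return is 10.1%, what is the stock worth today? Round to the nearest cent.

Growing perpetuity: P = D₁ / (r − g) = $0.4900 / (0.101 − 0.077) = $20.42

$20.42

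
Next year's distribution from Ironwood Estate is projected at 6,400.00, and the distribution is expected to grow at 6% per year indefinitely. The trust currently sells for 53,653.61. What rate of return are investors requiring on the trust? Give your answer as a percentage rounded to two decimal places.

17.93%

P = D₁/(r − g) ⇒ r = D₁/P + g = 6,400.0000/53,653.61 + 0.06 = 0.119284 + 0.06 = 0.179284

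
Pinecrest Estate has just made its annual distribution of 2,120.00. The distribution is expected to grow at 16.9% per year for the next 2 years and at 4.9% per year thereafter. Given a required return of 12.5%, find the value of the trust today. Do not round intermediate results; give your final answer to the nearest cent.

36087.24

D_1 = 2478.28000
D_2 = 2897.10932
Terminal value at year 2: TV = D_2×(1+g_2)/(r−g_2) = 3039.06768/0.076 = 39987.73259
P_0 = D_1/(1+r)^1 + D_2/(1+r)^2 + TV/(1+r)^2
    = 2202.91556 + 2289.07403 + 31595.24550 = 36087.23509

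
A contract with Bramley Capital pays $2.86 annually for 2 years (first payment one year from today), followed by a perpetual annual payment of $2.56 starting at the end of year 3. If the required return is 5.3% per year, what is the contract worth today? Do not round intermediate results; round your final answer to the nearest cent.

$48.86

PV of 2-year annuity: $2.86 × [1 − (1+0.053)^−2] / 0.053 = 5.29539
Perpetuity value at year 2: $2.56 / 0.053 = 48.30189
PV of perpetuity: 48.30189 / (1+0.053)^2 = 43.56195
Total PV = 5.29539 + 43.56195 = 48.85735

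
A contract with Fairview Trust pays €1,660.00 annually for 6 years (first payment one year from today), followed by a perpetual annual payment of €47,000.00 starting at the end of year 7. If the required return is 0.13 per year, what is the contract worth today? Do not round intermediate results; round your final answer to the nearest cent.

€180289.55

PV of 6-year annuity: €1,660.00 × [1 − (1+0.13)^−6] / 0.13 = 6635.93265
Perpetuity value at year 6: €47,000.00 / 0.13 = 361538.46154
PV of perpetuity: 361538.46154 / (1+0.13)^6 = 173653.62146
Total PV = 6635.93265 + 173653.62146 = 180289.55411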